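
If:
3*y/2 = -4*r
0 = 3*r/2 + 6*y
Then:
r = 0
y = 0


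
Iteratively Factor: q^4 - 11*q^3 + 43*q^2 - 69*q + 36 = (q - 3)*(q^3 - 8*q^2 + 19*q - 12) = (q - 4)*(q - 3)*(q^2 - 4*q + 3) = (q - 4)*(q - 3)^2*(q - 1)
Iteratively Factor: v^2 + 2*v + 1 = (v + 1)*(v + 1)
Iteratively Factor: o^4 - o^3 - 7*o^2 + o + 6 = (o + 2)*(o^3 - 3*o^2 - o + 3) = (o + 1)*(o + 2)*(o^2 - 4*o + 3) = (o - 3)*(o + 1)*(o + 2)*(o - 1)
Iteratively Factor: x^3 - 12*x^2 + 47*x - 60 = (x - 5)*(x^2 - 7*x + 12) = (x - 5)*(x - 3)*(x - 4)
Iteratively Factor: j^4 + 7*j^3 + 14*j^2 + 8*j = (j + 4)*(j^3 + 3*j^2 + 2*j) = j*(j + 4)*(j^2 + 3*j + 2) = j*(j + 1)*(j + 4)*(j + 2)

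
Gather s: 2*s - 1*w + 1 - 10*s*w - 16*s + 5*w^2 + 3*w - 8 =s*(-10*w - 14) + 5*w^2 + 2*w - 7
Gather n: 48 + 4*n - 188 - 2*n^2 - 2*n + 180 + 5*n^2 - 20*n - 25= 3*n^2 - 18*n + 15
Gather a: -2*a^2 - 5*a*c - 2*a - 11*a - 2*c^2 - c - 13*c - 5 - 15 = -2*a^2 + a*(-5*c - 13) - 2*c^2 - 14*c - 20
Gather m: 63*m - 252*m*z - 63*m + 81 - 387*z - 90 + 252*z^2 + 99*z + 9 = -252*m*z + 252*z^2 - 288*z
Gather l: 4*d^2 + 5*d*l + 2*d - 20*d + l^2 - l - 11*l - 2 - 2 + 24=4*d^2 - 18*d + l^2 + l*(5*d - 12) + 20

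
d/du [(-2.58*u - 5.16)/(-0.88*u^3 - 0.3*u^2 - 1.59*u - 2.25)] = (2.2704*u^3 + 0.774*u^2 + 4.1022*u - (2.58*u + 5.16)*(2.64*u^2 + 0.6*u + 1.59) + 5.805)/(0.88*u^3 + 0.3*u^2 + 1.59*u + 2.25)^2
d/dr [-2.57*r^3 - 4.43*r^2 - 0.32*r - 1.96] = -7.71*r^2 - 8.86*r - 0.32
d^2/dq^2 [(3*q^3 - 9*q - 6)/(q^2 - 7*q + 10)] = 216/(q^3 - 15*q^2 + 75*q - 125)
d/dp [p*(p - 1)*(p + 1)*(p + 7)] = 4*p^3 + 21*p^2 - 2*p - 7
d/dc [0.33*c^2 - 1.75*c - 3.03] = 0.66*c - 1.75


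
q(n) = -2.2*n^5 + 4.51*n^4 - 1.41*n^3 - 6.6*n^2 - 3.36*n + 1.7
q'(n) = -11.0*n^4 + 18.04*n^3 - 4.23*n^2 - 13.2*n - 3.36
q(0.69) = -3.55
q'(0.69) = -11.05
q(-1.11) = 9.78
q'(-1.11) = -35.29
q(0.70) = -3.66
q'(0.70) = -11.13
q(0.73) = -3.99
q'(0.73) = -11.36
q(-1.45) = 31.03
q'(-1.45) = -96.74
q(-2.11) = 174.05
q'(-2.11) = -381.84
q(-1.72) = 67.72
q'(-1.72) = -181.24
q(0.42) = -0.87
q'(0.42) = -8.66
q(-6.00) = 23040.98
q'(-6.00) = -18229.08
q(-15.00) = 1902269.60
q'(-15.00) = -618517.11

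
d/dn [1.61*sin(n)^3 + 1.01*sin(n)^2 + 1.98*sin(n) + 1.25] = (4.83*sin(n)^2 + 2.02*sin(n) + 1.98)*cos(n)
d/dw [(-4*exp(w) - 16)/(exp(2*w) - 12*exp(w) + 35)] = 4*(2*(exp(w) - 6)*(exp(w) + 4) - exp(2*w) + 12*exp(w) - 35)*exp(w)/(exp(2*w) - 12*exp(w) + 35)^2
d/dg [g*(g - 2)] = 2*g - 2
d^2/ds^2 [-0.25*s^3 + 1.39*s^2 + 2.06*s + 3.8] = 2.78 - 1.5*s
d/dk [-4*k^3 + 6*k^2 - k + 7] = -12*k^2 + 12*k - 1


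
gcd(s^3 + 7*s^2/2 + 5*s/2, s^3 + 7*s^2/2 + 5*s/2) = s^3 + 7*s^2/2 + 5*s/2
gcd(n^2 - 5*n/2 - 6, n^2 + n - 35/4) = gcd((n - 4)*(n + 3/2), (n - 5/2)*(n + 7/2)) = 1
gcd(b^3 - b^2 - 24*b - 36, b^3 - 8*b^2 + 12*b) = b - 6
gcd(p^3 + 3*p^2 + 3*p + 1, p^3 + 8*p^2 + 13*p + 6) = p^2 + 2*p + 1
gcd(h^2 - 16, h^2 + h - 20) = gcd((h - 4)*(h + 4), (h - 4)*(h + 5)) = h - 4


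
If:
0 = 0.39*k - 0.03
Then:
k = 0.08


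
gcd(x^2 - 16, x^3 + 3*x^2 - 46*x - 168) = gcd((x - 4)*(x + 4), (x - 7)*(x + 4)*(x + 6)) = x + 4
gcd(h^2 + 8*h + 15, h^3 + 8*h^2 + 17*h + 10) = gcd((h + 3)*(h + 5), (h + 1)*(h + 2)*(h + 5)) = h + 5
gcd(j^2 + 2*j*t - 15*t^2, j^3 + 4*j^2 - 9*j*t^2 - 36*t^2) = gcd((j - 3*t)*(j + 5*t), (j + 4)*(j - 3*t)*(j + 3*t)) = -j + 3*t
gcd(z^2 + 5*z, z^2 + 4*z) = z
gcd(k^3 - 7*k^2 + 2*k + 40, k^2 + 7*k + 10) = k + 2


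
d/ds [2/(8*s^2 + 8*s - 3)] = 16*(-2*s - 1)/(8*s^2 + 8*s - 3)^2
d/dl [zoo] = 0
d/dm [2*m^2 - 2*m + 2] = 4*m - 2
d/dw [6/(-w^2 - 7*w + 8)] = 6*(2*w + 7)/(w^2 + 7*w - 8)^2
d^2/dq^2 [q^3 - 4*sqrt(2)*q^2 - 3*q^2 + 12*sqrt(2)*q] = 6*q - 8*sqrt(2) - 6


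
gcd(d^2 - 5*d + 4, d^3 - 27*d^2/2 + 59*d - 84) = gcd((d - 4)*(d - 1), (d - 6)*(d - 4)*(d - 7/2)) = d - 4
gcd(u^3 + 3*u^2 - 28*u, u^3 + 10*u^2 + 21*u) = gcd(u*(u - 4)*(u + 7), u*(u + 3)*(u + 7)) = u^2 + 7*u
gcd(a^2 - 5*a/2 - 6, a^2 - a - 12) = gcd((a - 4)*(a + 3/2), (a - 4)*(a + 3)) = a - 4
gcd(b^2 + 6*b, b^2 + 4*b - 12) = b + 6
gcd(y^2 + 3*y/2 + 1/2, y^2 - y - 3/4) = y + 1/2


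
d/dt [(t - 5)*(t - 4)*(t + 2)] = 3*t^2 - 14*t + 2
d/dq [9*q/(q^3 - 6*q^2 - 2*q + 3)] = 9*(-2*q^3 + 6*q^2 + 3)/(q^6 - 12*q^5 + 32*q^4 + 30*q^3 - 32*q^2 - 12*q + 9)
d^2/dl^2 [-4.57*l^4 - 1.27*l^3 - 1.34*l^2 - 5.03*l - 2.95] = -54.84*l^2 - 7.62*l - 2.68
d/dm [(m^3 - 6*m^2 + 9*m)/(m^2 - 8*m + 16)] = (m^3 - 12*m^2 + 39*m - 36)/(m^3 - 12*m^2 + 48*m - 64)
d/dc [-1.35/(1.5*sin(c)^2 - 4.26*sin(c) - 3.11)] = (4.05*sin(c) - 5.751)*cos(c)/(-1.5*sin(c)^2 + 4.26*sin(c) + 3.11)^2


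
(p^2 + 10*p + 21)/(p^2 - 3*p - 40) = (p^2 + 10*p + 21)/(p^2 - 3*p - 40)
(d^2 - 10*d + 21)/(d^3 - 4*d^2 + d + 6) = (d - 7)/(d^2 - d - 2)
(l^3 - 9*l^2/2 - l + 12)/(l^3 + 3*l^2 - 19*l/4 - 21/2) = 2*(l - 4)/(2*l + 7)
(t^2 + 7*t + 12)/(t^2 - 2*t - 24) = (t + 3)/(t - 6)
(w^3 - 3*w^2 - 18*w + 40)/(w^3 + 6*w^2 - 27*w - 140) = (w - 2)/(w + 7)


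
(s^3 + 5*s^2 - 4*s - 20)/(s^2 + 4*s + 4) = (s^2 + 3*s - 10)/(s + 2)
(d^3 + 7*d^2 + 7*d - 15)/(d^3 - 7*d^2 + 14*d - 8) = (d^2 + 8*d + 15)/(d^2 - 6*d + 8)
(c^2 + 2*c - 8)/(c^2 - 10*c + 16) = (c + 4)/(c - 8)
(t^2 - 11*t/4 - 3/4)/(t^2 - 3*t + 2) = (4*t^2 - 11*t - 3)/(4*(t^2 - 3*t + 2))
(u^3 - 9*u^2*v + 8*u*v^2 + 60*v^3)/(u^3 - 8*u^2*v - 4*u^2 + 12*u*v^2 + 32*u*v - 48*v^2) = (u^2 - 3*u*v - 10*v^2)/(u^2 - 2*u*v - 4*u + 8*v)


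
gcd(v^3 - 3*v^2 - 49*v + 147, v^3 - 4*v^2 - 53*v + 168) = v^2 + 4*v - 21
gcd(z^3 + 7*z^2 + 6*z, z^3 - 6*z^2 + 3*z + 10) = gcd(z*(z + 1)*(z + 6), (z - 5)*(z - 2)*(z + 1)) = z + 1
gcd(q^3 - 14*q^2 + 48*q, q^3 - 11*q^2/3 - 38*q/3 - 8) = q - 6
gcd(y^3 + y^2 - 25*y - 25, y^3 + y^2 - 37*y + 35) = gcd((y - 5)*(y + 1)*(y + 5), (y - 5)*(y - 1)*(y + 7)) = y - 5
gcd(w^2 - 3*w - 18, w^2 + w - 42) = w - 6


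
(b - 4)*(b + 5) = b^2 + b - 20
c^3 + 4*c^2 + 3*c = c*(c + 1)*(c + 3)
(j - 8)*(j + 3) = j^2 - 5*j - 24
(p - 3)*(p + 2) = p^2 - p - 6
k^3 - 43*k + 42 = (k - 6)*(k - 1)*(k + 7)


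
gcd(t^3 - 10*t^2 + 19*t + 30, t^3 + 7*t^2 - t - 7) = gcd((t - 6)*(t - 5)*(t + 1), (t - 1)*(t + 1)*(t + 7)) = t + 1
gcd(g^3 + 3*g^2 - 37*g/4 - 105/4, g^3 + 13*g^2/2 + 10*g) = g + 5/2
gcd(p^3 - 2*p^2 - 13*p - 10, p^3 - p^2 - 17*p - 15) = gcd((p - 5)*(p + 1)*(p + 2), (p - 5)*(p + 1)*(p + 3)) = p^2 - 4*p - 5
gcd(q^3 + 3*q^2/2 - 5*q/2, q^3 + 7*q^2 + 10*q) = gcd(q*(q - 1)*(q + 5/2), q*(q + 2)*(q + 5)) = q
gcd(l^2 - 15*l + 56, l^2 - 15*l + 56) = l^2 - 15*l + 56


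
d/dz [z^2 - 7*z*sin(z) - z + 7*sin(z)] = -7*z*cos(z) + 2*z + 7*sqrt(2)*cos(z + pi/4) - 1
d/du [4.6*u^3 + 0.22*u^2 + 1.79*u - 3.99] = 13.8*u^2 + 0.44*u + 1.79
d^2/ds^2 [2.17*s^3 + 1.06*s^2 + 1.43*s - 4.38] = 13.02*s + 2.12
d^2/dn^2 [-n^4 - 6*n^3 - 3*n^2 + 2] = -12*n^2 - 36*n - 6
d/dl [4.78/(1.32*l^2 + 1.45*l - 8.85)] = (-12.6192*l - 6.931)/(1.32*l^2 + 1.45*l - 8.85)^2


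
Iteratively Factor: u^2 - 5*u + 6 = (u - 3)*(u - 2)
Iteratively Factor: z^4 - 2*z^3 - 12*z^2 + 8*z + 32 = (z - 2)*(z^3 - 12*z - 16) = (z - 4)*(z - 2)*(z^2 + 4*z + 4) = (z - 4)*(z - 2)*(z + 2)*(z + 2)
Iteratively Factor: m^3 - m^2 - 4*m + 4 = (m + 2)*(m^2 - 3*m + 2) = (m - 1)*(m + 2)*(m - 2)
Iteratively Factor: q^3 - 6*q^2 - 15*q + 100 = (q - 5)*(q^2 - q - 20) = (q - 5)*(q + 4)*(q - 5)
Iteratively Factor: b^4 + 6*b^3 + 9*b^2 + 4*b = (b + 1)*(b^3 + 5*b^2 + 4*b) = (b + 1)*(b + 4)*(b^2 + b) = b*(b + 1)*(b + 4)*(b + 1)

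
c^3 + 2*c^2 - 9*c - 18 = (c - 3)*(c + 2)*(c + 3)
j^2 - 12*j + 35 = (j - 7)*(j - 5)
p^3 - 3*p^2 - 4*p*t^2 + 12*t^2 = (p - 3)*(p - 2*t)*(p + 2*t)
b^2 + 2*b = b*(b + 2)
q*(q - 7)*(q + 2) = q^3 - 5*q^2 - 14*q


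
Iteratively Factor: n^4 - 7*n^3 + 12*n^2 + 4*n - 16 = (n - 2)*(n^3 - 5*n^2 + 2*n + 8) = (n - 4)*(n - 2)*(n^2 - n - 2) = (n - 4)*(n - 2)*(n + 1)*(n - 2)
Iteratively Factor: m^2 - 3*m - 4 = (m + 1)*(m - 4)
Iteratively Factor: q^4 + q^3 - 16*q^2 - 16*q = (q - 4)*(q^3 + 5*q^2 + 4*q) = q*(q - 4)*(q^2 + 5*q + 4) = q*(q - 4)*(q + 4)*(q + 1)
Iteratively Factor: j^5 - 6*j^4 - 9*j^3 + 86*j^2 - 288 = (j + 2)*(j^4 - 8*j^3 + 7*j^2 + 72*j - 144) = (j - 4)*(j + 2)*(j^3 - 4*j^2 - 9*j + 36) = (j - 4)*(j + 2)*(j + 3)*(j^2 - 7*j + 12) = (j - 4)*(j - 3)*(j + 2)*(j + 3)*(j - 4)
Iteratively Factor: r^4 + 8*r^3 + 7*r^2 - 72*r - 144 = (r - 3)*(r^3 + 11*r^2 + 40*r + 48) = (r - 3)*(r + 3)*(r^2 + 8*r + 16) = (r - 3)*(r + 3)*(r + 4)*(r + 4)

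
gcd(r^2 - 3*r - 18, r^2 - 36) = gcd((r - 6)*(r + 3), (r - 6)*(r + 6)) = r - 6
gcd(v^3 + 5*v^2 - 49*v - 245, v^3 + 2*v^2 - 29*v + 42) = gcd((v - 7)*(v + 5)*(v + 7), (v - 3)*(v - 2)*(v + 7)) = v + 7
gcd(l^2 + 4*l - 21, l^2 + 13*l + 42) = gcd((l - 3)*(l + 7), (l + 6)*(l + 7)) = l + 7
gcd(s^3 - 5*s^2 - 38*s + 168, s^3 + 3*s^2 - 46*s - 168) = s^2 - s - 42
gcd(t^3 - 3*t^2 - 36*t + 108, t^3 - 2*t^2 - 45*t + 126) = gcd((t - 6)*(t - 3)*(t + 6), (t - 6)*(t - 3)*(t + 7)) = t^2 - 9*t + 18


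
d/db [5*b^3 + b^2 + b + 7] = 15*b^2 + 2*b + 1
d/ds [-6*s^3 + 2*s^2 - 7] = 2*s*(2 - 9*s)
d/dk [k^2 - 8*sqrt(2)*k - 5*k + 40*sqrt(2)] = 2*k - 8*sqrt(2) - 5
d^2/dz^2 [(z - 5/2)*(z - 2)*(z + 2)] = 6*z - 5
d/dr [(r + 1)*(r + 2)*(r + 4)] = 3*r^2 + 14*r + 14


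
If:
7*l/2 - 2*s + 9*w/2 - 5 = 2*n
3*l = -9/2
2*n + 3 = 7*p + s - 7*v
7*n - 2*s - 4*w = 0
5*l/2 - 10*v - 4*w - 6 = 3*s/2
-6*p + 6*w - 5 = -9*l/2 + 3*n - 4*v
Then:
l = -3/2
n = 16570/9723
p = -32339/25928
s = -544/9723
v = -56283/25928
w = 19513/6482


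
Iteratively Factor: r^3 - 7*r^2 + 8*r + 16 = (r + 1)*(r^2 - 8*r + 16) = (r - 4)*(r + 1)*(r - 4)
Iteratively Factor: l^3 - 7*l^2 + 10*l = (l - 5)*(l^2 - 2*l) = l*(l - 5)*(l - 2)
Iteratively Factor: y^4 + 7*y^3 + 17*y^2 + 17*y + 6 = (y + 1)*(y^3 + 6*y^2 + 11*y + 6) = (y + 1)*(y + 3)*(y^2 + 3*y + 2) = (y + 1)*(y + 2)*(y + 3)*(y + 1)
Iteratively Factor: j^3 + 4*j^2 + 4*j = (j + 2)*(j^2 + 2*j) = (j + 2)^2*(j)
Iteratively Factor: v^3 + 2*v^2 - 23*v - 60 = (v + 4)*(v^2 - 2*v - 15) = (v - 5)*(v + 4)*(v + 3)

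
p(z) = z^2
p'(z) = 2*z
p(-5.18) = 26.83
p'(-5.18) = -10.36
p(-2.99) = 8.94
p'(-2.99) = -5.98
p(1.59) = 2.53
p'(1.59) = 3.18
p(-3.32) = 11.02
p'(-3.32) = -6.64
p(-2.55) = 6.50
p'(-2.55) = -5.10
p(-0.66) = 0.44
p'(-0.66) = -1.32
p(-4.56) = 20.79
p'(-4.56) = -9.12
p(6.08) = 36.97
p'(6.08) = 12.16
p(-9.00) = 81.00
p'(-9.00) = -18.00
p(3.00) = 9.00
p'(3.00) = 6.00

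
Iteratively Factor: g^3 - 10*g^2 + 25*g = (g)*(g^2 - 10*g + 25) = g*(g - 5)*(g - 5)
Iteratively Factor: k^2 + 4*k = (k)*(k + 4)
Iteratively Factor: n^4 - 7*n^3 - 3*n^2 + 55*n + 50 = (n - 5)*(n^3 - 2*n^2 - 13*n - 10) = (n - 5)*(n + 2)*(n^2 - 4*n - 5) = (n - 5)*(n + 1)*(n + 2)*(n - 5)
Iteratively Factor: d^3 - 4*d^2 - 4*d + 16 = (d - 2)*(d^2 - 2*d - 8) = (d - 2)*(d + 2)*(d - 4)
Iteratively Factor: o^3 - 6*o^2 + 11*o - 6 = (o - 2)*(o^2 - 4*o + 3) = (o - 2)*(o - 1)*(o - 3)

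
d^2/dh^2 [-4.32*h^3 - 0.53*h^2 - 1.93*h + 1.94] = -25.92*h - 1.06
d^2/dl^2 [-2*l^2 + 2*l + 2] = -4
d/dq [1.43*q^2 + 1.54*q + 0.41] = 2.86*q + 1.54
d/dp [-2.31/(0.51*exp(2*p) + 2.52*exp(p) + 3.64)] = (2.3562*exp(p) + 5.8212)*exp(p)/(0.51*exp(2*p) + 2.52*exp(p) + 3.64)^2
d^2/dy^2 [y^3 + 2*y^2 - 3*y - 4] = 6*y + 4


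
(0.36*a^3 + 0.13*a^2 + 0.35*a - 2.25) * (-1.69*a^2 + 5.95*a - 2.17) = -0.6084*a^5 + 1.9223*a^4 - 0.5992*a^3 + 5.6029*a^2 - 14.147*a + 4.8825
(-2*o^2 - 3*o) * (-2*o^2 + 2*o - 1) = 4*o^4 + 2*o^3 - 4*o^2 + 3*o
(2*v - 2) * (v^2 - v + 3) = 2*v^3 - 4*v^2 + 8*v - 6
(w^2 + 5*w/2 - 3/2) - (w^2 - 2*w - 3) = 9*w/2 + 3/2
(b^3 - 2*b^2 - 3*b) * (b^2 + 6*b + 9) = b^5 + 4*b^4 - 6*b^3 - 36*b^2 - 27*b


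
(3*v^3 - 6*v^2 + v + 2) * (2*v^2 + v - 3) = 6*v^5 - 9*v^4 - 13*v^3 + 23*v^2 - v - 6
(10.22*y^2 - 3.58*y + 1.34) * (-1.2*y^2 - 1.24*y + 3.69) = -12.264*y^4 - 8.3768*y^3 + 40.543*y^2 - 14.8718*y + 4.9446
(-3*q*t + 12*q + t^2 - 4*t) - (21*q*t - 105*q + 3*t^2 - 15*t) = -24*q*t + 117*q - 2*t^2 + 11*t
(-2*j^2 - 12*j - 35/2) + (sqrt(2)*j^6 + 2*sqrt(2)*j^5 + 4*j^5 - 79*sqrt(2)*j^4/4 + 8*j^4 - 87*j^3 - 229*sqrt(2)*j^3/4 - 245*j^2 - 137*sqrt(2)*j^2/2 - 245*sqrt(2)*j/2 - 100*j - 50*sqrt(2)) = sqrt(2)*j^6 + 2*sqrt(2)*j^5 + 4*j^5 - 79*sqrt(2)*j^4/4 + 8*j^4 - 87*j^3 - 229*sqrt(2)*j^3/4 - 247*j^2 - 137*sqrt(2)*j^2/2 - 245*sqrt(2)*j/2 - 112*j - 50*sqrt(2) - 35/2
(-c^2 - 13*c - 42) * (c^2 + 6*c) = -c^4 - 19*c^3 - 120*c^2 - 252*c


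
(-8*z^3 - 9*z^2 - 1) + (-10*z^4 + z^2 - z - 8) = -10*z^4 - 8*z^3 - 8*z^2 - z - 9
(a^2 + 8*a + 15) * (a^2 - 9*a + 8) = a^4 - a^3 - 49*a^2 - 71*a + 120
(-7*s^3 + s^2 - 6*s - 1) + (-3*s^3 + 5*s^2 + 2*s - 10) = -10*s^3 + 6*s^2 - 4*s - 11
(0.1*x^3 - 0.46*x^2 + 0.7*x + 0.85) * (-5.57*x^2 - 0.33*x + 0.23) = -0.557*x^5 + 2.5292*x^4 - 3.7242*x^3 - 5.0713*x^2 - 0.1195*x + 0.1955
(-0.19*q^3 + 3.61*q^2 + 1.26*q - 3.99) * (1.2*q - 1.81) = -0.228*q^4 + 4.6759*q^3 - 5.0221*q^2 - 7.0686*q + 7.2219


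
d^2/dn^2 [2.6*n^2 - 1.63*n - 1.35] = 5.20000000000000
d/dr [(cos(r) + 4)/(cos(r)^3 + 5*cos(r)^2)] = (17*cos(r) + cos(2*r) + 41)*sin(r)/((cos(r) + 5)^2*cos(r)^3)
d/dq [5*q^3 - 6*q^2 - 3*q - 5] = 15*q^2 - 12*q - 3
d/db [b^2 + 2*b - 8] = 2*b + 2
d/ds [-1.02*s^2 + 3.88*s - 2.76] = 3.88 - 2.04*s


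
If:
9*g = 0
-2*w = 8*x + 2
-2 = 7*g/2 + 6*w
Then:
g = 0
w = -1/3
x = -1/6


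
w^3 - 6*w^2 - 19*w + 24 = (w - 8)*(w - 1)*(w + 3)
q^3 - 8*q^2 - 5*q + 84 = (q - 7)*(q - 4)*(q + 3)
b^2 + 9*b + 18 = (b + 3)*(b + 6)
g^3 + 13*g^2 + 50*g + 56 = (g + 2)*(g + 4)*(g + 7)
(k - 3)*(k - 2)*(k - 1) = k^3 - 6*k^2 + 11*k - 6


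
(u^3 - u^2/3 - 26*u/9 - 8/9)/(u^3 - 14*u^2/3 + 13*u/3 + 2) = (u + 4/3)/(u - 3)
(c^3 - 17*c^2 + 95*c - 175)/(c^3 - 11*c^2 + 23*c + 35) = (c - 5)/(c + 1)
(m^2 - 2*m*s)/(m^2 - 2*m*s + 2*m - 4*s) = m/(m + 2)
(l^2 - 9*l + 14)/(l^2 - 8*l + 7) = (l - 2)/(l - 1)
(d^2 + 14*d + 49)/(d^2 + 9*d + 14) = (d + 7)/(d + 2)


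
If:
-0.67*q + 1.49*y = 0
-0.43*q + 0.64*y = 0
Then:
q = 0.00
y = 0.00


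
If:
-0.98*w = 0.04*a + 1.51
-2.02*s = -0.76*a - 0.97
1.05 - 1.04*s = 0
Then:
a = 1.41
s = 1.01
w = -1.60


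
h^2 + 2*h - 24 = (h - 4)*(h + 6)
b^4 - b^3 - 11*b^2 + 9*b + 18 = (b - 3)*(b - 2)*(b + 1)*(b + 3)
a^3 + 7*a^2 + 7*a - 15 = (a - 1)*(a + 3)*(a + 5)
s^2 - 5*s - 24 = (s - 8)*(s + 3)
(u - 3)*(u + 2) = u^2 - u - 6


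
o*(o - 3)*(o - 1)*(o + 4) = o^4 - 13*o^2 + 12*o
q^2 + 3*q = q*(q + 3)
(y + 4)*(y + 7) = y^2 + 11*y + 28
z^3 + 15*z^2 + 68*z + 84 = (z + 2)*(z + 6)*(z + 7)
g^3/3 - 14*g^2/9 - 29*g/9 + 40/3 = (g/3 + 1)*(g - 5)*(g - 8/3)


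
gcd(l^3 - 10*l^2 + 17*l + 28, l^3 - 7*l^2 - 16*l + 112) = l^2 - 11*l + 28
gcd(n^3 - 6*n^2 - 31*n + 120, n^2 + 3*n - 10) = n + 5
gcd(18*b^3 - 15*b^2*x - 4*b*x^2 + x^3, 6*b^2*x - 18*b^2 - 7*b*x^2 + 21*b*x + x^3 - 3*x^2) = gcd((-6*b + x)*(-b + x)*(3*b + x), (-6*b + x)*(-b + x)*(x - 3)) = 6*b^2 - 7*b*x + x^2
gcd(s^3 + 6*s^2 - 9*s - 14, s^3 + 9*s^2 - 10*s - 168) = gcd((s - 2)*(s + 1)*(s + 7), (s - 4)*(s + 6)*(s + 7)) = s + 7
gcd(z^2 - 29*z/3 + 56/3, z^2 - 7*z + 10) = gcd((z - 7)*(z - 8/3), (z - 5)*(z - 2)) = 1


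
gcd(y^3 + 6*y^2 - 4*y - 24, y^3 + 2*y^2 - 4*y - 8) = y^2 - 4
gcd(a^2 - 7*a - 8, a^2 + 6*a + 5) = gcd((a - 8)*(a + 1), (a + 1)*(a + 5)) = a + 1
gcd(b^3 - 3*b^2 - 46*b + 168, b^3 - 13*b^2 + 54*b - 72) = b^2 - 10*b + 24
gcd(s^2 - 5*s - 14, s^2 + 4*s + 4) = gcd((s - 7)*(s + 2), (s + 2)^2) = s + 2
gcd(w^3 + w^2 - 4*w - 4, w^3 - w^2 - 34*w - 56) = w + 2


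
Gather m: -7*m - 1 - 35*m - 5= -42*m - 6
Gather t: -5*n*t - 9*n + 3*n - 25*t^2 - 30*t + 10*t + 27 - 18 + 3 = -6*n - 25*t^2 + t*(-5*n - 20) + 12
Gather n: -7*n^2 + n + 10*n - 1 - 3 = -7*n^2 + 11*n - 4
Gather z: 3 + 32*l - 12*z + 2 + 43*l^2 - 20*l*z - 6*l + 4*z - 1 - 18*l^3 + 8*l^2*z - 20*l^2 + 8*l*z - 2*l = -18*l^3 + 23*l^2 + 24*l + z*(8*l^2 - 12*l - 8) + 4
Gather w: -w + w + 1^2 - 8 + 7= 0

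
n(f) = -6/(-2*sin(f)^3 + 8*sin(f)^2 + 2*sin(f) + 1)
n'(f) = -6*(6*sin(f)^2*cos(f) - 16*sin(f)*cos(f) - 2*cos(f))/(-2*sin(f)^3 + 8*sin(f)^2 + 2*sin(f) + 1)^2 = 12*(16*sin(2*f) + cos(f) + 3*cos(3*f))/(-sin(f) - sin(3*f) + 8*cos(2*f) - 10)^2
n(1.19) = -0.74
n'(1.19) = 0.39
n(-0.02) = -6.23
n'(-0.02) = 10.85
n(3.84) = -1.69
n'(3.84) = 3.92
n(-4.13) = -0.85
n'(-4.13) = -0.73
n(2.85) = -2.74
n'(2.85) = -7.32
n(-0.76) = -1.47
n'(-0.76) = -3.11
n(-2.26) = -1.17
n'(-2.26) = 2.01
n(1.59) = -0.67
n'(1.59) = -0.02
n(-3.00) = -6.80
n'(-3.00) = 2.88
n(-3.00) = -6.80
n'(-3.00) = 2.88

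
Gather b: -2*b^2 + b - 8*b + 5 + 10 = -2*b^2 - 7*b + 15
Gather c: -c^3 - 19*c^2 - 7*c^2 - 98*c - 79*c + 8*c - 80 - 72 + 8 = -c^3 - 26*c^2 - 169*c - 144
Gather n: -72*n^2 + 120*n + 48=-72*n^2 + 120*n + 48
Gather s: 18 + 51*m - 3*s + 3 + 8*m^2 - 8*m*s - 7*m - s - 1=8*m^2 + 44*m + s*(-8*m - 4) + 20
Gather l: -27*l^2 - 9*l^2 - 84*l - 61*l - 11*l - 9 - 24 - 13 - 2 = -36*l^2 - 156*l - 48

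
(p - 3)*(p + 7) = p^2 + 4*p - 21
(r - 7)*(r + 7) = r^2 - 49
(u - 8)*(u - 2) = u^2 - 10*u + 16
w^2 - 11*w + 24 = (w - 8)*(w - 3)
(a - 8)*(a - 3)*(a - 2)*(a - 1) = a^4 - 14*a^3 + 59*a^2 - 94*a + 48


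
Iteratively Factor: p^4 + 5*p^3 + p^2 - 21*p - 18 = (p + 1)*(p^3 + 4*p^2 - 3*p - 18) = (p - 2)*(p + 1)*(p^2 + 6*p + 9) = (p - 2)*(p + 1)*(p + 3)*(p + 3)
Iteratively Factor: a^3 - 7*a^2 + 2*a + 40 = (a - 4)*(a^2 - 3*a - 10) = (a - 4)*(a + 2)*(a - 5)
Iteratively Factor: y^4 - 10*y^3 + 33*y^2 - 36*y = (y)*(y^3 - 10*y^2 + 33*y - 36) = y*(y - 3)*(y^2 - 7*y + 12) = y*(y - 3)^2*(y - 4)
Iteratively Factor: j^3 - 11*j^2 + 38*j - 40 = (j - 5)*(j^2 - 6*j + 8) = (j - 5)*(j - 4)*(j - 2)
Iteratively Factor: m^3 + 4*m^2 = (m)*(m^2 + 4*m) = m*(m + 4)*(m)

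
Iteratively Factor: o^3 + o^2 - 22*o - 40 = (o + 2)*(o^2 - o - 20) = (o - 5)*(o + 2)*(o + 4)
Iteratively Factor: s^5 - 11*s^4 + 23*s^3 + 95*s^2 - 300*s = (s)*(s^4 - 11*s^3 + 23*s^2 + 95*s - 300) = s*(s + 3)*(s^3 - 14*s^2 + 65*s - 100) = s*(s - 4)*(s + 3)*(s^2 - 10*s + 25) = s*(s - 5)*(s - 4)*(s + 3)*(s - 5)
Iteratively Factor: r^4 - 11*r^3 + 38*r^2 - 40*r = (r)*(r^3 - 11*r^2 + 38*r - 40) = r*(r - 5)*(r^2 - 6*r + 8) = r*(r - 5)*(r - 2)*(r - 4)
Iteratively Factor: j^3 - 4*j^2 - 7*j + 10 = (j + 2)*(j^2 - 6*j + 5) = (j - 5)*(j + 2)*(j - 1)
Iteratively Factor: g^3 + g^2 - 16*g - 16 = (g + 4)*(g^2 - 3*g - 4) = (g + 1)*(g + 4)*(g - 4)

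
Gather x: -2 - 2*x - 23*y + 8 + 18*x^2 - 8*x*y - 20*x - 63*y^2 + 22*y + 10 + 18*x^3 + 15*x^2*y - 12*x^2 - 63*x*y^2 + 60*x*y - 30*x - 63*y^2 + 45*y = 18*x^3 + x^2*(15*y + 6) + x*(-63*y^2 + 52*y - 52) - 126*y^2 + 44*y + 16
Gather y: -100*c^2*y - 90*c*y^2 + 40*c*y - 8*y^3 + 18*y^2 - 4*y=-8*y^3 + y^2*(18 - 90*c) + y*(-100*c^2 + 40*c - 4)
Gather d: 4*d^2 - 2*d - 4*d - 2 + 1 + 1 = 4*d^2 - 6*d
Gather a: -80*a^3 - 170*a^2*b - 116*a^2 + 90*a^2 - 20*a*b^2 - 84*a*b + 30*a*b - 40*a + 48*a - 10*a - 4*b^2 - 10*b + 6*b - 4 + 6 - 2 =-80*a^3 + a^2*(-170*b - 26) + a*(-20*b^2 - 54*b - 2) - 4*b^2 - 4*b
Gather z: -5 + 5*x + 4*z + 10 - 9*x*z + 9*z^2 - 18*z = 5*x + 9*z^2 + z*(-9*x - 14) + 5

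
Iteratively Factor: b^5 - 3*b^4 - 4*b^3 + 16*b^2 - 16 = (b + 2)*(b^4 - 5*b^3 + 6*b^2 + 4*b - 8) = (b - 2)*(b + 2)*(b^3 - 3*b^2 + 4) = (b - 2)*(b + 1)*(b + 2)*(b^2 - 4*b + 4) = (b - 2)^2*(b + 1)*(b + 2)*(b - 2)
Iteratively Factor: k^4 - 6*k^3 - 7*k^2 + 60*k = (k + 3)*(k^3 - 9*k^2 + 20*k) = k*(k + 3)*(k^2 - 9*k + 20) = k*(k - 5)*(k + 3)*(k - 4)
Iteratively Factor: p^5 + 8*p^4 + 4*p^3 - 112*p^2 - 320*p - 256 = (p + 2)*(p^4 + 6*p^3 - 8*p^2 - 96*p - 128) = (p + 2)*(p + 4)*(p^3 + 2*p^2 - 16*p - 32) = (p + 2)^2*(p + 4)*(p^2 - 16) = (p + 2)^2*(p + 4)^2*(p - 4)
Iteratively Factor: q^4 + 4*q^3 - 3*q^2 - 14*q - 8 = (q + 1)*(q^3 + 3*q^2 - 6*q - 8) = (q + 1)*(q + 4)*(q^2 - q - 2) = (q + 1)^2*(q + 4)*(q - 2)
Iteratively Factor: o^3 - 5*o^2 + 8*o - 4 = (o - 1)*(o^2 - 4*o + 4) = (o - 2)*(o - 1)*(o - 2)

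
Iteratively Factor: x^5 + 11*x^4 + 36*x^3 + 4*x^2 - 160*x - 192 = (x + 2)*(x^4 + 9*x^3 + 18*x^2 - 32*x - 96) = (x + 2)*(x + 4)*(x^3 + 5*x^2 - 2*x - 24) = (x + 2)*(x + 3)*(x + 4)*(x^2 + 2*x - 8) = (x + 2)*(x + 3)*(x + 4)^2*(x - 2)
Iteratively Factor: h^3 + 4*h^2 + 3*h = (h + 3)*(h^2 + h) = (h + 1)*(h + 3)*(h)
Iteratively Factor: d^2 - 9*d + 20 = (d - 5)*(d - 4)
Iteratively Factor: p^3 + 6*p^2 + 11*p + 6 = (p + 2)*(p^2 + 4*p + 3) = (p + 1)*(p + 2)*(p + 3)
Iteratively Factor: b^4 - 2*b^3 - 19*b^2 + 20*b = (b + 4)*(b^3 - 6*b^2 + 5*b) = (b - 5)*(b + 4)*(b^2 - b) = (b - 5)*(b - 1)*(b + 4)*(b)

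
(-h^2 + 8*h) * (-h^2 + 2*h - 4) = h^4 - 10*h^3 + 20*h^2 - 32*h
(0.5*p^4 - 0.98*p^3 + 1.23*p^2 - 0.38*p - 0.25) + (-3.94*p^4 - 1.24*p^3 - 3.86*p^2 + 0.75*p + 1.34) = -3.44*p^4 - 2.22*p^3 - 2.63*p^2 + 0.37*p + 1.09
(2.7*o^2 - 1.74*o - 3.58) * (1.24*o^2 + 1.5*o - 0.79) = 3.348*o^4 + 1.8924*o^3 - 9.1822*o^2 - 3.9954*o + 2.8282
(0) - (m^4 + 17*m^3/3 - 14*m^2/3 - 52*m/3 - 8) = -m^4 - 17*m^3/3 + 14*m^2/3 + 52*m/3 + 8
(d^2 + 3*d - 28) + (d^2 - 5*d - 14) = 2*d^2 - 2*d - 42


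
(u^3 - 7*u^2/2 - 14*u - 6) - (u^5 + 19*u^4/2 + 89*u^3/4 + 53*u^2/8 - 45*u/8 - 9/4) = -u^5 - 19*u^4/2 - 85*u^3/4 - 81*u^2/8 - 67*u/8 - 15/4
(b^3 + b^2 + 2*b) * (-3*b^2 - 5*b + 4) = -3*b^5 - 8*b^4 - 7*b^3 - 6*b^2 + 8*b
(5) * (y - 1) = 5*y - 5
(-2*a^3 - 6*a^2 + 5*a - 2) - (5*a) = -2*a^3 - 6*a^2 - 2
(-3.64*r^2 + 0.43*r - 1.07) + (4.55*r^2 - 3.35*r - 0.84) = 0.91*r^2 - 2.92*r - 1.91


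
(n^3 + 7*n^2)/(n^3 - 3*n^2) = (n + 7)/(n - 3)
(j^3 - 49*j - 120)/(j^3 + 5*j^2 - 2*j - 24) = (j^2 - 3*j - 40)/(j^2 + 2*j - 8)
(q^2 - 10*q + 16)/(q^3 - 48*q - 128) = (q - 2)/(q^2 + 8*q + 16)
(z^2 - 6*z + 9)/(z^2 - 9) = (z - 3)/(z + 3)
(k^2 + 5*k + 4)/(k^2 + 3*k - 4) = (k + 1)/(k - 1)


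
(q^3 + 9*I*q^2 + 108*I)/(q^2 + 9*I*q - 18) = (q^2 + 3*I*q + 18)/(q + 3*I)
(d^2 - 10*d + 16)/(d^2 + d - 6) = (d - 8)/(d + 3)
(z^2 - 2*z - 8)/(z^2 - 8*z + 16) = (z + 2)/(z - 4)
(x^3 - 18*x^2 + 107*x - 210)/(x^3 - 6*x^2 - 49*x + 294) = (x - 5)/(x + 7)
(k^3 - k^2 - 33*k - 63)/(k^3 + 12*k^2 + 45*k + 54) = (k - 7)/(k + 6)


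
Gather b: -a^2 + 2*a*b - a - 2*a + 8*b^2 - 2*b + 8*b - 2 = -a^2 - 3*a + 8*b^2 + b*(2*a + 6) - 2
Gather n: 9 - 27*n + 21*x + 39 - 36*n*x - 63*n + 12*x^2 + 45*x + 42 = n*(-36*x - 90) + 12*x^2 + 66*x + 90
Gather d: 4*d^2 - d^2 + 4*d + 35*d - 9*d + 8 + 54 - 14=3*d^2 + 30*d + 48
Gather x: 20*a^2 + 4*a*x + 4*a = 20*a^2 + 4*a*x + 4*a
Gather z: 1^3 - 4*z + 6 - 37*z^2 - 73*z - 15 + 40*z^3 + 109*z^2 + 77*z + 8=40*z^3 + 72*z^2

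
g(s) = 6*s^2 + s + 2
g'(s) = 12*s + 1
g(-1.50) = 14.00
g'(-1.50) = -17.00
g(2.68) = 47.77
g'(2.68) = 33.16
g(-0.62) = 3.69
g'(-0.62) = -6.44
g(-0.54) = 3.21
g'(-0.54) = -5.48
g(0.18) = 2.37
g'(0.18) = 3.16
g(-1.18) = 9.17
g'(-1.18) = -13.16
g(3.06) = 61.24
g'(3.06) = 37.72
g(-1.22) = 9.71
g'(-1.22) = -13.64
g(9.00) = 497.00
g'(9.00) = 109.00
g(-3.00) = 53.00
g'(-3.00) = -35.00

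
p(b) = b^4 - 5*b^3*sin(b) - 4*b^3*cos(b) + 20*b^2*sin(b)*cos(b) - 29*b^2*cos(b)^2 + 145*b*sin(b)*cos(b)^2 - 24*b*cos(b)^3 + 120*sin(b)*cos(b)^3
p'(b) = 4*b^3*sin(b) - 5*b^3*cos(b) + 4*b^3 - 20*b^2*sin(b)^2 + 58*b^2*sin(b)*cos(b) - 15*b^2*sin(b) + 20*b^2*cos(b)^2 - 12*b^2*cos(b) - 290*b*sin(b)^2*cos(b) + 72*b*sin(b)*cos(b)^2 + 40*b*sin(b)*cos(b) + 145*b*cos(b)^3 - 58*b*cos(b)^2 - 360*sin(b)^2*cos(b)^2 + 145*sin(b)*cos(b)^2 + 120*cos(b)^4 - 24*cos(b)^3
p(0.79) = 57.95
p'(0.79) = -38.49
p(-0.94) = 5.09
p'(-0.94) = -3.56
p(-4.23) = 118.55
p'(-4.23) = -1861.29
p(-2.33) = 54.65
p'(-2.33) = 33.81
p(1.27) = 13.04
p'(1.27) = -111.53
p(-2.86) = -155.65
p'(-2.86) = 755.46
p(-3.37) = -544.18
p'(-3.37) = 488.22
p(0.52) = 54.69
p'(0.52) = 61.83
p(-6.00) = 1591.07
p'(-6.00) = 131.30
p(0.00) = 0.00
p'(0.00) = 96.00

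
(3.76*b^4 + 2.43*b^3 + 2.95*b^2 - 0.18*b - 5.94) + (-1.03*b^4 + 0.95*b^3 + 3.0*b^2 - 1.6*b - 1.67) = 2.73*b^4 + 3.38*b^3 + 5.95*b^2 - 1.78*b - 7.61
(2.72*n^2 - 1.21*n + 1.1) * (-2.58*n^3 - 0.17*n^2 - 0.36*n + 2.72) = -7.0176*n^5 + 2.6594*n^4 - 3.6115*n^3 + 7.647*n^2 - 3.6872*n + 2.992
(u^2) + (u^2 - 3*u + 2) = 2*u^2 - 3*u + 2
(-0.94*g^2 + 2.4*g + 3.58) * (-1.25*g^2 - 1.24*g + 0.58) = 1.175*g^4 - 1.8344*g^3 - 7.9962*g^2 - 3.0472*g + 2.0764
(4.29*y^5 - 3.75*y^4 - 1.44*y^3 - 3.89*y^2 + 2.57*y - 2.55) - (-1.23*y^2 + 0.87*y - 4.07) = 4.29*y^5 - 3.75*y^4 - 1.44*y^3 - 2.66*y^2 + 1.7*y + 1.52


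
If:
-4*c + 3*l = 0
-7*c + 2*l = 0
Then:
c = 0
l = 0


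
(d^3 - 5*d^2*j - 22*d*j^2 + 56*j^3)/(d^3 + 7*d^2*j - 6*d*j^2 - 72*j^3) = (d^2 - 9*d*j + 14*j^2)/(d^2 + 3*d*j - 18*j^2)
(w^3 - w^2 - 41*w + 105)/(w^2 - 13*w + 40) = (w^2 + 4*w - 21)/(w - 8)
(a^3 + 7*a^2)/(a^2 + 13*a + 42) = a^2/(a + 6)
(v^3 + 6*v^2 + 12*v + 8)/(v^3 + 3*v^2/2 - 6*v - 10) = 2*(v + 2)/(2*v - 5)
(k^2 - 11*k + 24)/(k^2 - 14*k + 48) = (k - 3)/(k - 6)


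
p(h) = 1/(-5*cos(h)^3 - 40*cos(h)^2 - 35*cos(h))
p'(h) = (-15*sin(h)*cos(h)^2 - 80*sin(h)*cos(h) - 35*sin(h))/(-5*cos(h)^3 - 40*cos(h)^2 - 35*cos(h))^2 = (3*sin(h)^2 - 16*cos(h) - 10)*sin(h)/(5*(cos(h)^2 + 8*cos(h) + 7)^2*cos(h)^2)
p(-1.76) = 0.19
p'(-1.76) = 0.74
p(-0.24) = -0.01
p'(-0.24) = 0.01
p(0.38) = -0.01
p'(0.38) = -0.01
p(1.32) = -0.09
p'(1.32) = -0.43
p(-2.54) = 0.22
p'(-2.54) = -0.59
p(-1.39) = -0.13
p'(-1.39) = 0.85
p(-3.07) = 13.04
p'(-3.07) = -363.35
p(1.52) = -0.53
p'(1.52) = -11.04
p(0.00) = -0.01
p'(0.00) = 0.00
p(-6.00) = -0.01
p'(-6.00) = -0.00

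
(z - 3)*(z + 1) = z^2 - 2*z - 3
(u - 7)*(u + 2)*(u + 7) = u^3 + 2*u^2 - 49*u - 98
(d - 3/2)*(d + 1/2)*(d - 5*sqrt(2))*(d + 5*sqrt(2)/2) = d^4 - 5*sqrt(2)*d^3/2 - d^3 - 103*d^2/4 + 5*sqrt(2)*d^2/2 + 15*sqrt(2)*d/8 + 25*d + 75/4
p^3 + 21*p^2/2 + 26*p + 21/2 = (p + 1/2)*(p + 3)*(p + 7)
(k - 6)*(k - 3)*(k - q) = k^3 - k^2*q - 9*k^2 + 9*k*q + 18*k - 18*q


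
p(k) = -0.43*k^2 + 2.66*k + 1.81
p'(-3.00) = 5.24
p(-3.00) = -10.04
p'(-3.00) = 5.24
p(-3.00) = -10.04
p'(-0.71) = 3.27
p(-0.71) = -0.30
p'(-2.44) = 4.76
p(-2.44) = -7.24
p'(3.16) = -0.06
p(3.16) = 5.92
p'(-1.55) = 3.99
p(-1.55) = -3.35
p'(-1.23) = 3.72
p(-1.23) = -2.11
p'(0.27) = 2.43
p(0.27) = 2.50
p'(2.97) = 0.11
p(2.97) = 5.92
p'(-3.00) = 5.24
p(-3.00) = -10.04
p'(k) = 2.66 - 0.86*k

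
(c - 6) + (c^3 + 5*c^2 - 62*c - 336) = c^3 + 5*c^2 - 61*c - 342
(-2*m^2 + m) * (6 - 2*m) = 4*m^3 - 14*m^2 + 6*m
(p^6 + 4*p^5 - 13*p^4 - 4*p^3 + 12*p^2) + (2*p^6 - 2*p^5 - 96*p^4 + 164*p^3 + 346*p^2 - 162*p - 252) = 3*p^6 + 2*p^5 - 109*p^4 + 160*p^3 + 358*p^2 - 162*p - 252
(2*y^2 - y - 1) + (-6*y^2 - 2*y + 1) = -4*y^2 - 3*y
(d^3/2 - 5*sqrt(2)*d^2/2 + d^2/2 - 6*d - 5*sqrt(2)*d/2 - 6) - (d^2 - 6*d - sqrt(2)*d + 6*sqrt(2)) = d^3/2 - 5*sqrt(2)*d^2/2 - d^2/2 - 3*sqrt(2)*d/2 - 6*sqrt(2) - 6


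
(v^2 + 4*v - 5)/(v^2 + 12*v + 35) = (v - 1)/(v + 7)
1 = 1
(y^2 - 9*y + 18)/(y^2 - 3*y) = (y - 6)/y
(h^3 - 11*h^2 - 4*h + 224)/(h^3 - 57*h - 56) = (h^2 - 3*h - 28)/(h^2 + 8*h + 7)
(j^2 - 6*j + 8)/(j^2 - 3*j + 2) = (j - 4)/(j - 1)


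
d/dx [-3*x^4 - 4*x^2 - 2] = -12*x^3 - 8*x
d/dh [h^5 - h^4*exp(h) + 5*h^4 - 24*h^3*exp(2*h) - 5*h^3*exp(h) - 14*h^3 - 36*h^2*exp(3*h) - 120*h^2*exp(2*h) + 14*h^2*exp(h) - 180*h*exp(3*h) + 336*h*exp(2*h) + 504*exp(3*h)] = -h^4*exp(h) + 5*h^4 - 48*h^3*exp(2*h) - 9*h^3*exp(h) + 20*h^3 - 108*h^2*exp(3*h) - 312*h^2*exp(2*h) - h^2*exp(h) - 42*h^2 - 612*h*exp(3*h) + 432*h*exp(2*h) + 28*h*exp(h) + 1332*exp(3*h) + 336*exp(2*h)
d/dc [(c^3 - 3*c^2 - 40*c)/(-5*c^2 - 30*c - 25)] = (-c^2 - 2*c + 8)/(5*(c^2 + 2*c + 1))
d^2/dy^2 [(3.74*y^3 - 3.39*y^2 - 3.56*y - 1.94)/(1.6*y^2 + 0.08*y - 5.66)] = (1.4210854715202e-14*y^5 + 50.427392*y^3 - 224.158272*y^2 + 523.952784*y - 255.587416)/(4.096*y^6 + 0.6144*y^5 - 43.43808*y^4 - 4.346368*y^3 + 153.662208*y^2 + 7.688544*y - 181.321496)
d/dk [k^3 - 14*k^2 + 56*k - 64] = 3*k^2 - 28*k + 56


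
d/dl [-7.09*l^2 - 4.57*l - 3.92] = -14.18*l - 4.57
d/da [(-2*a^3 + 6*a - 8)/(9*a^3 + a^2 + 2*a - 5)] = 2*(-a^4 - 58*a^3 + 120*a^2 + 8*a - 7)/(81*a^6 + 18*a^5 + 37*a^4 - 86*a^3 - 6*a^2 - 20*a + 25)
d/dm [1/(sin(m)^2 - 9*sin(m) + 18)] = (9 - 2*sin(m))*cos(m)/(sin(m)^2 - 9*sin(m) + 18)^2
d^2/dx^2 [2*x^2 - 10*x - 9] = 4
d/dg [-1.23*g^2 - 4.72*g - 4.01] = -2.46*g - 4.72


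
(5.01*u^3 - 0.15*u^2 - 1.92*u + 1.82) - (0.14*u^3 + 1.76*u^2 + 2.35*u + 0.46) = 4.87*u^3 - 1.91*u^2 - 4.27*u + 1.36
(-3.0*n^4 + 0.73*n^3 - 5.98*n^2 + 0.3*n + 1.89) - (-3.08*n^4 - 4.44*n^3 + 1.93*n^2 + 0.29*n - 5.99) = 0.0800000000000001*n^4 + 5.17*n^3 - 7.91*n^2 + 0.01*n + 7.88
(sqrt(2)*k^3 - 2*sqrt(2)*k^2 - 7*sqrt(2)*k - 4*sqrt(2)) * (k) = sqrt(2)*k^4 - 2*sqrt(2)*k^3 - 7*sqrt(2)*k^2 - 4*sqrt(2)*k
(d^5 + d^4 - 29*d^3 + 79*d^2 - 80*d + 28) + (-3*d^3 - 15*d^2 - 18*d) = d^5 + d^4 - 32*d^3 + 64*d^2 - 98*d + 28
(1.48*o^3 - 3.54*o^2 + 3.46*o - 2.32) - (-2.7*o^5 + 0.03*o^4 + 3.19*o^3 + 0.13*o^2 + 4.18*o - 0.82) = 2.7*o^5 - 0.03*o^4 - 1.71*o^3 - 3.67*o^2 - 0.72*o - 1.5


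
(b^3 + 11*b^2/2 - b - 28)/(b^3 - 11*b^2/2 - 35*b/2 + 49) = (b + 4)/(b - 7)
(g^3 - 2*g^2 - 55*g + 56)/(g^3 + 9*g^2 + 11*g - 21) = (g - 8)/(g + 3)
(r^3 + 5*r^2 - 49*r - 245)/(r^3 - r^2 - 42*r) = (r^2 + 12*r + 35)/(r*(r + 6))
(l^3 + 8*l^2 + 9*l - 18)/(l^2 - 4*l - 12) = (-l^3 - 8*l^2 - 9*l + 18)/(-l^2 + 4*l + 12)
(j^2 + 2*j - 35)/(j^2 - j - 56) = (j - 5)/(j - 8)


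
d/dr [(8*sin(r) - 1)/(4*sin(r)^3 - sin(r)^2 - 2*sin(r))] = 2*(-32*sin(r)^3 + 10*sin(r)^2 - sin(r) - 1)*cos(r)/((sin(r) + 2*cos(2*r))^2*sin(r)^2)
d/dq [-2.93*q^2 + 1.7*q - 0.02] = 1.7 - 5.86*q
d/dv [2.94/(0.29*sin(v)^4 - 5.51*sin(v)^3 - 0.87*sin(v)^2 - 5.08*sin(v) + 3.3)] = (-3.4104*sin(v)^3 + 48.5982*sin(v)^2 + 5.1156*sin(v) + 14.9352)*cos(v)/(-0.29*sin(v)^4 + 5.51*sin(v)^3 + 0.87*sin(v)^2 + 5.08*sin(v) - 3.3)^2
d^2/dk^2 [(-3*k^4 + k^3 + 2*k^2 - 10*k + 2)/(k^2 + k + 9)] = 2*(-3*k^6 - 9*k^5 - 90*k^4 - 236*k^3 - 1479*k^2 + 519*k + 236)/(k^6 + 3*k^5 + 30*k^4 + 55*k^3 + 270*k^2 + 243*k + 729)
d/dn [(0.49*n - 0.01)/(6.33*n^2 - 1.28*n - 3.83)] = (-3.1017*n^2 + 0.1266*n - 1.8895)/(40.0689*n^4 - 16.2048*n^3 - 46.8494*n^2 + 9.8048*n + 14.6689)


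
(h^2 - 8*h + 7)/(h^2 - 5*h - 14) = (h - 1)/(h + 2)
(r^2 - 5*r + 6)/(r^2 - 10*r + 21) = (r - 2)/(r - 7)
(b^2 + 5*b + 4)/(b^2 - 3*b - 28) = (b + 1)/(b - 7)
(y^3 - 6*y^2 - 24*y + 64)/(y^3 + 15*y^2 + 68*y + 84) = (y^3 - 6*y^2 - 24*y + 64)/(y^3 + 15*y^2 + 68*y + 84)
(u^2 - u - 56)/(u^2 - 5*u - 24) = (u + 7)/(u + 3)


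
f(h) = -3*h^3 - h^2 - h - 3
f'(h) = -9*h^2 - 2*h - 1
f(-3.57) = 124.32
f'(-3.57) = -108.56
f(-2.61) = 46.14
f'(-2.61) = -57.09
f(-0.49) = -2.40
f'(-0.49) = -2.18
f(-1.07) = 0.60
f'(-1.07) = -9.16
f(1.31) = -12.77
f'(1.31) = -19.06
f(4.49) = -299.21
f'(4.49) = -191.42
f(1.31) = -12.77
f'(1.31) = -19.06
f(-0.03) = -2.97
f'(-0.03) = -0.95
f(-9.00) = 2112.00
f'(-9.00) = -712.00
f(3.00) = -96.00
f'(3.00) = -88.00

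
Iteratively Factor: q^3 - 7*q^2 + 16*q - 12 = (q - 2)*(q^2 - 5*q + 6) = (q - 3)*(q - 2)*(q - 2)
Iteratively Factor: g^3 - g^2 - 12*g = (g - 4)*(g^2 + 3*g) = g*(g - 4)*(g + 3)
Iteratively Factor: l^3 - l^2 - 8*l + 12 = (l + 3)*(l^2 - 4*l + 4) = (l - 2)*(l + 3)*(l - 2)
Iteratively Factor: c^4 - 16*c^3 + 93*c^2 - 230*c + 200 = (c - 2)*(c^3 - 14*c^2 + 65*c - 100) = (c - 5)*(c - 2)*(c^2 - 9*c + 20) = (c - 5)*(c - 4)*(c - 2)*(c - 5)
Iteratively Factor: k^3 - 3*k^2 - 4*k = (k)*(k^2 - 3*k - 4) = k*(k + 1)*(k - 4)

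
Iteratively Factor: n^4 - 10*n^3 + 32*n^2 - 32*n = (n)*(n^3 - 10*n^2 + 32*n - 32) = n*(n - 4)*(n^2 - 6*n + 8) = n*(n - 4)*(n - 2)*(n - 4)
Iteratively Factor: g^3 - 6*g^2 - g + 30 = (g + 2)*(g^2 - 8*g + 15) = (g - 5)*(g + 2)*(g - 3)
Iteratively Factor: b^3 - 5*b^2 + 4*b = (b - 1)*(b^2 - 4*b) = b*(b - 1)*(b - 4)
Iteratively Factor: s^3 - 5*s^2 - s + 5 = (s - 1)*(s^2 - 4*s - 5) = (s - 1)*(s + 1)*(s - 5)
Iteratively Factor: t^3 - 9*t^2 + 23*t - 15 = (t - 3)*(t^2 - 6*t + 5) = (t - 5)*(t - 3)*(t - 1)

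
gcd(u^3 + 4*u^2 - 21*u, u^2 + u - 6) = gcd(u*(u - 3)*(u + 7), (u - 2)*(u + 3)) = 1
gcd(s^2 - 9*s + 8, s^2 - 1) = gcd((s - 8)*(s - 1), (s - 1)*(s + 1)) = s - 1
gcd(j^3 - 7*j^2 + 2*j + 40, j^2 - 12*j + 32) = j - 4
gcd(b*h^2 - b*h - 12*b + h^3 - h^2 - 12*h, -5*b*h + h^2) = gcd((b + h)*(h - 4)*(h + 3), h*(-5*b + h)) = 1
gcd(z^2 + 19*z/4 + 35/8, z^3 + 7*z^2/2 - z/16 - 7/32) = z + 7/2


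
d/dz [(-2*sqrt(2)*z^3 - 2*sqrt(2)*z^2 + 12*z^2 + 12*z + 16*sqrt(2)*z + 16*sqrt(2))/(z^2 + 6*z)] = 2*(-sqrt(2)*z^4 - 12*sqrt(2)*z^3 - 14*sqrt(2)*z^2 + 30*z^2 - 16*sqrt(2)*z - 48*sqrt(2))/(z^2*(z^2 + 12*z + 36))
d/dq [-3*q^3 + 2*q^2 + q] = -9*q^2 + 4*q + 1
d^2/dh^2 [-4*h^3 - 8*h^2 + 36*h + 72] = -24*h - 16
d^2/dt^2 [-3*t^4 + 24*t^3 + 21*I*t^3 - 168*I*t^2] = -36*t^2 + t*(144 + 126*I) - 336*I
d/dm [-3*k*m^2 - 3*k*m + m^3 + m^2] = -6*k*m - 3*k + 3*m^2 + 2*m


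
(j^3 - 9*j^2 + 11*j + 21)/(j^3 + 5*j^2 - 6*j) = (j^3 - 9*j^2 + 11*j + 21)/(j*(j^2 + 5*j - 6))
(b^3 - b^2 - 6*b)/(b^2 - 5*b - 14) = b*(b - 3)/(b - 7)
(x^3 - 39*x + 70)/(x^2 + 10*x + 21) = (x^2 - 7*x + 10)/(x + 3)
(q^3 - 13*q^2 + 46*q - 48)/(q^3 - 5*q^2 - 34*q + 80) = (q - 3)/(q + 5)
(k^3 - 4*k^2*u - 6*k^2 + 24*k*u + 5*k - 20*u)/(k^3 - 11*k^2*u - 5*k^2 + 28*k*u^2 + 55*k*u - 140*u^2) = (1 - k)/(-k + 7*u)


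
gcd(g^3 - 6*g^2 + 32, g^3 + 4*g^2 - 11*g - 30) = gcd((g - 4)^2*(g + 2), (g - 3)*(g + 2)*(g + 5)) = g + 2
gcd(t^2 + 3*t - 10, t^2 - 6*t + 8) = t - 2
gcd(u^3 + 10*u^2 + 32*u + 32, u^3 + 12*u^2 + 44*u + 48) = u^2 + 6*u + 8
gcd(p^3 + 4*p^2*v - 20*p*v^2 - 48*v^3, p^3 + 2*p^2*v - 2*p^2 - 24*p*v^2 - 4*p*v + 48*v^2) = p^2 + 2*p*v - 24*v^2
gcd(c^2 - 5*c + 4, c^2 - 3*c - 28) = 1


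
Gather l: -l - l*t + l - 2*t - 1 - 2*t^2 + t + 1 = -l*t - 2*t^2 - t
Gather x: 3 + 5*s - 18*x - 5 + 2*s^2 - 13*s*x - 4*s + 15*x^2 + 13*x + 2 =2*s^2 + s + 15*x^2 + x*(-13*s - 5)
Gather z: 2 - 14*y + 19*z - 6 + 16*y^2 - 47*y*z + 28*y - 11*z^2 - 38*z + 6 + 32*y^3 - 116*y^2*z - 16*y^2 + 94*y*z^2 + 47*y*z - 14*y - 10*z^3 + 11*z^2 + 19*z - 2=32*y^3 - 116*y^2*z + 94*y*z^2 - 10*z^3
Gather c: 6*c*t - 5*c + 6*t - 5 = c*(6*t - 5) + 6*t - 5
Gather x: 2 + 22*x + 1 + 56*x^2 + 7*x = 56*x^2 + 29*x + 3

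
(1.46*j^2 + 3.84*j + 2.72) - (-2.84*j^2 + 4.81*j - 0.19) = 4.3*j^2 - 0.97*j + 2.91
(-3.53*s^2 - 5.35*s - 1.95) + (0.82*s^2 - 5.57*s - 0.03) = -2.71*s^2 - 10.92*s - 1.98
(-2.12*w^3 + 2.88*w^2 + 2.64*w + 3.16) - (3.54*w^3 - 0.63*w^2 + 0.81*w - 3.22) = -5.66*w^3 + 3.51*w^2 + 1.83*w + 6.38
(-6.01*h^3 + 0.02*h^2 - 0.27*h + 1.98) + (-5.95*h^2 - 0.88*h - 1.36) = -6.01*h^3 - 5.93*h^2 - 1.15*h + 0.62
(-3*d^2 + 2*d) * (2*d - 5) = -6*d^3 + 19*d^2 - 10*d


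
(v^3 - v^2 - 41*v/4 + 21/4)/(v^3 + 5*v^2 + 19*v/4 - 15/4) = (2*v - 7)/(2*v + 5)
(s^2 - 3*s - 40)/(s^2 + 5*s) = (s - 8)/s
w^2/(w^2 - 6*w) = w/(w - 6)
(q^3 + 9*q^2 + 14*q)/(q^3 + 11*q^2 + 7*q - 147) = q*(q + 2)/(q^2 + 4*q - 21)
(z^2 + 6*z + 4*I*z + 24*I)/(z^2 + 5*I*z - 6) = (z^2 + z*(6 + 4*I) + 24*I)/(z^2 + 5*I*z - 6)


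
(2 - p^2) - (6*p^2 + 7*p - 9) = -7*p^2 - 7*p + 11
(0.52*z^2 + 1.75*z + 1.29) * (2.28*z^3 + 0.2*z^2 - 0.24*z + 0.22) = 1.1856*z^5 + 4.094*z^4 + 3.1664*z^3 - 0.0476*z^2 + 0.0754*z + 0.2838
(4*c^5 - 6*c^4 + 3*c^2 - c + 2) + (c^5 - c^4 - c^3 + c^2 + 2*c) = 5*c^5 - 7*c^4 - c^3 + 4*c^2 + c + 2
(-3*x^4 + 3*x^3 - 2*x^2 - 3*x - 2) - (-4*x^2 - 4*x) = -3*x^4 + 3*x^3 + 2*x^2 + x - 2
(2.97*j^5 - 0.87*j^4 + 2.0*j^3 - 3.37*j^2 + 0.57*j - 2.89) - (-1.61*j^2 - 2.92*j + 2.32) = 2.97*j^5 - 0.87*j^4 + 2.0*j^3 - 1.76*j^2 + 3.49*j - 5.21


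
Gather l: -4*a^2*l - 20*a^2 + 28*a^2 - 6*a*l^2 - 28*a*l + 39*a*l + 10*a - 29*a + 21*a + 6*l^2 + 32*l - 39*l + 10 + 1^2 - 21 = 8*a^2 + 2*a + l^2*(6 - 6*a) + l*(-4*a^2 + 11*a - 7) - 10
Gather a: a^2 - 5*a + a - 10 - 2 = a^2 - 4*a - 12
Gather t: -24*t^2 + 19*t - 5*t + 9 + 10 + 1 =-24*t^2 + 14*t + 20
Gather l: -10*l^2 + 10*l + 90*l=-10*l^2 + 100*l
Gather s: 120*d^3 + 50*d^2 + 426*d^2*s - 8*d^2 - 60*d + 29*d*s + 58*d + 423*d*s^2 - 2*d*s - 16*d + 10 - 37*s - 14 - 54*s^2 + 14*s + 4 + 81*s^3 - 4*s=120*d^3 + 42*d^2 - 18*d + 81*s^3 + s^2*(423*d - 54) + s*(426*d^2 + 27*d - 27)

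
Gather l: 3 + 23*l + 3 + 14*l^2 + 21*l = 14*l^2 + 44*l + 6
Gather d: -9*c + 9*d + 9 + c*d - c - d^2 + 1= -10*c - d^2 + d*(c + 9) + 10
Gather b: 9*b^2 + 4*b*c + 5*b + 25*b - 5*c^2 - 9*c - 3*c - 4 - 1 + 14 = 9*b^2 + b*(4*c + 30) - 5*c^2 - 12*c + 9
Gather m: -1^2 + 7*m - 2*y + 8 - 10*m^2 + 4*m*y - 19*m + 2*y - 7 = -10*m^2 + m*(4*y - 12)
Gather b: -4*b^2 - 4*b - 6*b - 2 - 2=-4*b^2 - 10*b - 4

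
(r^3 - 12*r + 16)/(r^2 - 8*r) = (r^3 - 12*r + 16)/(r*(r - 8))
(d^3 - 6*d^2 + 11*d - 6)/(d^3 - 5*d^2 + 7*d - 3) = (d - 2)/(d - 1)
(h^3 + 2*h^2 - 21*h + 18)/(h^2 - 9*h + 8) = (h^2 + 3*h - 18)/(h - 8)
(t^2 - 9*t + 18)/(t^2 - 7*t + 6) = (t - 3)/(t - 1)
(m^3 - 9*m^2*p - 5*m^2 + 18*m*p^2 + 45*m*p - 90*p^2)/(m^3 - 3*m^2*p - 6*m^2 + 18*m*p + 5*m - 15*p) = (m - 6*p)/(m - 1)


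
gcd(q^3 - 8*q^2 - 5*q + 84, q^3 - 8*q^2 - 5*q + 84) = q^3 - 8*q^2 - 5*q + 84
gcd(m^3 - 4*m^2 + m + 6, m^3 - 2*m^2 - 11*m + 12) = 1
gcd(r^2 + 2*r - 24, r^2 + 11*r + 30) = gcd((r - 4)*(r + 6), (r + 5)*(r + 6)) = r + 6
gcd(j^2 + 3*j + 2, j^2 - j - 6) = j + 2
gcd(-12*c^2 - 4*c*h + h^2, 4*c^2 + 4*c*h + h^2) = 2*c + h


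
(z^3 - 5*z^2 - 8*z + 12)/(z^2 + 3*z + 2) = (z^2 - 7*z + 6)/(z + 1)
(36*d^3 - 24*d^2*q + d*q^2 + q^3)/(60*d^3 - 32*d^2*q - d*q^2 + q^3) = (-3*d + q)/(-5*d + q)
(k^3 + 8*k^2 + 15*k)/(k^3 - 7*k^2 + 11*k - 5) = k*(k^2 + 8*k + 15)/(k^3 - 7*k^2 + 11*k - 5)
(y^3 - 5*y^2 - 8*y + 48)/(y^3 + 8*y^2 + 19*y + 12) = (y^2 - 8*y + 16)/(y^2 + 5*y + 4)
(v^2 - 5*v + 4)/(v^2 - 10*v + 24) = (v - 1)/(v - 6)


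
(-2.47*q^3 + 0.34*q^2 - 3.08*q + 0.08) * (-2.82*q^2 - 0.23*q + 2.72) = 6.9654*q^5 - 0.3907*q^4 + 1.889*q^3 + 1.4076*q^2 - 8.396*q + 0.2176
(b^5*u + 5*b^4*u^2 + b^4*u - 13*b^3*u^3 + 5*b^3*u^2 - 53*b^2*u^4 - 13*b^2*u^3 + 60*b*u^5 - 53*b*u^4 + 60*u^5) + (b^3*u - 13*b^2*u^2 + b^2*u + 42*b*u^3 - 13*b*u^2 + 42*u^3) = b^5*u + 5*b^4*u^2 + b^4*u - 13*b^3*u^3 + 5*b^3*u^2 + b^3*u - 53*b^2*u^4 - 13*b^2*u^3 - 13*b^2*u^2 + b^2*u + 60*b*u^5 - 53*b*u^4 + 42*b*u^3 - 13*b*u^2 + 60*u^5 + 42*u^3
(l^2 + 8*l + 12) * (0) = 0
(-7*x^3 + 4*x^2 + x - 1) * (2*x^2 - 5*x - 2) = -14*x^5 + 43*x^4 - 4*x^3 - 15*x^2 + 3*x + 2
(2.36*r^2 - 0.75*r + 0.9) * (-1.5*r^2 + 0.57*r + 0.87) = -3.54*r^4 + 2.4702*r^3 + 0.2757*r^2 - 0.1395*r + 0.783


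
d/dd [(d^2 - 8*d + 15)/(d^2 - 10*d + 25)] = -2/(d^2 - 10*d + 25)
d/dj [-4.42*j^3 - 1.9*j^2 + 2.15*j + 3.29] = -13.26*j^2 - 3.8*j + 2.15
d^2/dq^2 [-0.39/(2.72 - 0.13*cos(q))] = (0.006591*sin(q)^2 - 0.137904*cos(q) + 0.006591)/(0.13*cos(q) - 2.72)^3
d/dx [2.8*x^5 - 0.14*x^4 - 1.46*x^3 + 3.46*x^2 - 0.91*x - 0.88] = 14.0*x^4 - 0.56*x^3 - 4.38*x^2 + 6.92*x - 0.91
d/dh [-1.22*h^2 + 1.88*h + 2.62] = 1.88 - 2.44*h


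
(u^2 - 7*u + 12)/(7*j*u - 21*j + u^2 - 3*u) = (u - 4)/(7*j + u)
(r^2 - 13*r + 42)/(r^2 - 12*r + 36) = (r - 7)/(r - 6)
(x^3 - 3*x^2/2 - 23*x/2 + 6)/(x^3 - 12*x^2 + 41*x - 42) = (2*x^3 - 3*x^2 - 23*x + 12)/(2*(x^3 - 12*x^2 + 41*x - 42))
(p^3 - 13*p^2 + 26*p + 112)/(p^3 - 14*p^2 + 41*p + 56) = (p + 2)/(p + 1)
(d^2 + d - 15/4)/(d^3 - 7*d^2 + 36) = (d^2 + d - 15/4)/(d^3 - 7*d^2 + 36)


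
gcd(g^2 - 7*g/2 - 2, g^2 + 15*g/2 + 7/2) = g + 1/2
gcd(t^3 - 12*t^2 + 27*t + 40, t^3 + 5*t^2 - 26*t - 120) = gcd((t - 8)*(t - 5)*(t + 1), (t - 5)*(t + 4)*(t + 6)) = t - 5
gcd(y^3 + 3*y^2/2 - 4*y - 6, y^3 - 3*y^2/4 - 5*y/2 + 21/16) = y + 3/2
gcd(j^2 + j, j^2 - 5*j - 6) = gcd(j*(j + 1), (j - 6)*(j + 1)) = j + 1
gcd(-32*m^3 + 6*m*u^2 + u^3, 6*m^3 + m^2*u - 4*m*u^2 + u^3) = -2*m + u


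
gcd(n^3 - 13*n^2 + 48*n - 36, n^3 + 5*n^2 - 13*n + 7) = n - 1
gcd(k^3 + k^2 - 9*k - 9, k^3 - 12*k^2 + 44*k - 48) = 1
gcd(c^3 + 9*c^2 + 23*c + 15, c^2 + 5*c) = c + 5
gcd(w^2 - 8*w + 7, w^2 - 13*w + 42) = w - 7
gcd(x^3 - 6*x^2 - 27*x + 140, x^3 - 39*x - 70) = x^2 - 2*x - 35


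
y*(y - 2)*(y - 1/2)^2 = y^4 - 3*y^3 + 9*y^2/4 - y/2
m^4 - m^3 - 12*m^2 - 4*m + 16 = (m - 4)*(m - 1)*(m + 2)^2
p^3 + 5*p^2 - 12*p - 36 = (p - 3)*(p + 2)*(p + 6)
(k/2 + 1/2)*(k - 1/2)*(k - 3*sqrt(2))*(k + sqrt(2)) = k^4/2 - sqrt(2)*k^3 + k^3/4 - 13*k^2/4 - sqrt(2)*k^2/2 - 3*k/2 + sqrt(2)*k/2 + 3/2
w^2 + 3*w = w*(w + 3)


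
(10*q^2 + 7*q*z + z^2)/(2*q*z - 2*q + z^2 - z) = (5*q + z)/(z - 1)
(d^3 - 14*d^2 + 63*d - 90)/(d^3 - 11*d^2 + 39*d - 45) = (d - 6)/(d - 3)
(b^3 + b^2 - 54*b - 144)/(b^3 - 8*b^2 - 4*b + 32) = (b^2 + 9*b + 18)/(b^2 - 4)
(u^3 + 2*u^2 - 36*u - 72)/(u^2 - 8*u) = (u^3 + 2*u^2 - 36*u - 72)/(u*(u - 8))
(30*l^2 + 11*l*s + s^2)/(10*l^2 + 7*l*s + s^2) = (6*l + s)/(2*l + s)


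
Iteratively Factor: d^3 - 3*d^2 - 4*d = (d)*(d^2 - 3*d - 4) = d*(d + 1)*(d - 4)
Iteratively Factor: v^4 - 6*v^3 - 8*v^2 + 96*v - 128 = (v - 4)*(v^3 - 2*v^2 - 16*v + 32) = (v - 4)*(v - 2)*(v^2 - 16) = (v - 4)^2*(v - 2)*(v + 4)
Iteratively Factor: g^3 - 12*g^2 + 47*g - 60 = (g - 4)*(g^2 - 8*g + 15) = (g - 5)*(g - 4)*(g - 3)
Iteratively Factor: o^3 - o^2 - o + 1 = (o - 1)*(o^2 - 1) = (o - 1)^2*(o + 1)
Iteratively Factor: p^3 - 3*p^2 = (p - 3)*(p^2) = p*(p - 3)*(p)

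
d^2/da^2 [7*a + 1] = 0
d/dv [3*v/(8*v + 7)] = 21/(8*v + 7)^2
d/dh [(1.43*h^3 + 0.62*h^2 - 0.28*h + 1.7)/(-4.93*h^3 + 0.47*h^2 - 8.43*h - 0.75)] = (3.7287*h^4 - 26.8706*h^3 + 16.8305*h^2 - 2.528*h + 14.541)/(24.3049*h^6 - 4.6342*h^5 + 83.3407*h^4 - 0.529199999999999*h^3 + 70.3599*h^2 + 12.645*h + 0.5625)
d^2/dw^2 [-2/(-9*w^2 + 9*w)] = 4*(-w*(w - 1) + (2*w - 1)^2)/(9*w^3*(w - 1)^3)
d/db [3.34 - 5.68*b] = -5.68000000000000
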